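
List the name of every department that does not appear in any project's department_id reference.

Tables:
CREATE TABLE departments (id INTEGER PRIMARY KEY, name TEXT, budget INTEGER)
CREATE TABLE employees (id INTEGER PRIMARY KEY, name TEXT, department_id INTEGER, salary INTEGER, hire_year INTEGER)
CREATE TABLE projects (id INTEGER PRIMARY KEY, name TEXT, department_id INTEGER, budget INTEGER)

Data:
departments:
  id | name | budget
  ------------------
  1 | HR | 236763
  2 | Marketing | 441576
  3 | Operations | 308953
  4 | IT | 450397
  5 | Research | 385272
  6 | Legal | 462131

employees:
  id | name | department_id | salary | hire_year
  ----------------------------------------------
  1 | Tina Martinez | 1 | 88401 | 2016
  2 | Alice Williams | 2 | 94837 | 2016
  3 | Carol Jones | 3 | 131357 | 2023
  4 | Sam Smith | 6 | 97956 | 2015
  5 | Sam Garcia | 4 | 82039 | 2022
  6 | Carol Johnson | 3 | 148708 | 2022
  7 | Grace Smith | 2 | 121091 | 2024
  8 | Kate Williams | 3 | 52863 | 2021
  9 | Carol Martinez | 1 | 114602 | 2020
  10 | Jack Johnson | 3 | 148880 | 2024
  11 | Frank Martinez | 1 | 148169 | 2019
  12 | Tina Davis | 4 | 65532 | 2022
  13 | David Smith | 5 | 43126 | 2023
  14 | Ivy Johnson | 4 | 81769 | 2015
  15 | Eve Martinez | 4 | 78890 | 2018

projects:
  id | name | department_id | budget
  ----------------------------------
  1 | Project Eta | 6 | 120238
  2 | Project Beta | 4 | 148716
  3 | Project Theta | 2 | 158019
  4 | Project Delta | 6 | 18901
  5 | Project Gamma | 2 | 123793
SELECT p.name FROM departments p LEFT JOIN projects c ON c.department_id = p.id WHERE c.id IS NULL

Execution result:
name
HR
Operations
Research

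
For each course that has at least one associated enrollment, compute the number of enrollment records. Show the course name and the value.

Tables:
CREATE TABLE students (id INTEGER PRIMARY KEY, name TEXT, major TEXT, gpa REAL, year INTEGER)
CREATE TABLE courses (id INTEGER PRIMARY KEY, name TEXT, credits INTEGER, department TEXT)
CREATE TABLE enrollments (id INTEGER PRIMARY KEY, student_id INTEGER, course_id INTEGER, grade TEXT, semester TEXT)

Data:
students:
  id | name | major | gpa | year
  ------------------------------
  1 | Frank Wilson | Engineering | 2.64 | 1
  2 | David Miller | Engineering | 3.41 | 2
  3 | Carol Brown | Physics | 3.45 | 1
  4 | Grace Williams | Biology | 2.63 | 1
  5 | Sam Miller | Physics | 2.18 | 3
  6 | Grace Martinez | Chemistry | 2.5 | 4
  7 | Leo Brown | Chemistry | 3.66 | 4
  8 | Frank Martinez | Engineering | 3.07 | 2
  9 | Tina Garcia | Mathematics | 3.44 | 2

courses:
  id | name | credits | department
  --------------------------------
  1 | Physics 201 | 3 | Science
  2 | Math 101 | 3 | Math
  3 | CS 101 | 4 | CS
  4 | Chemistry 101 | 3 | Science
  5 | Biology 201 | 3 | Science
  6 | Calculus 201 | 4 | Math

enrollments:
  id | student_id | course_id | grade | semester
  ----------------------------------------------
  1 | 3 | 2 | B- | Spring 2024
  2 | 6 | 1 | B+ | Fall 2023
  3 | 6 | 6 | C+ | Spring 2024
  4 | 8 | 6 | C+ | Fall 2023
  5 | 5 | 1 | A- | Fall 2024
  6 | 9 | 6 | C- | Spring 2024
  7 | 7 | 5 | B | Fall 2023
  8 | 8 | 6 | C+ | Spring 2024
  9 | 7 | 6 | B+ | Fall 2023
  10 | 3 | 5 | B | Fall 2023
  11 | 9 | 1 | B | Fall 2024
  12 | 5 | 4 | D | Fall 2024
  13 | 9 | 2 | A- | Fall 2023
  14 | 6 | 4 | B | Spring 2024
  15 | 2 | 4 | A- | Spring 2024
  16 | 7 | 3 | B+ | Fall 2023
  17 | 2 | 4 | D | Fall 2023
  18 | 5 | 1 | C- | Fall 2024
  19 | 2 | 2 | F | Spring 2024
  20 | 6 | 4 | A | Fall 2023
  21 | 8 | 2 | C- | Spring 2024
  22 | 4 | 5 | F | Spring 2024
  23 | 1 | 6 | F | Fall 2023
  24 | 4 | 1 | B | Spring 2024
SELECT p.name, COUNT(*) AS n FROM enrollments c JOIN courses p ON c.course_id = p.id GROUP BY p.id, p.name

Execution result:
name | n
Physics 201 | 5
Math 101 | 4
CS 101 | 1
Chemistry 101 | 5
Biology 201 | 3
Calculus 201 | 6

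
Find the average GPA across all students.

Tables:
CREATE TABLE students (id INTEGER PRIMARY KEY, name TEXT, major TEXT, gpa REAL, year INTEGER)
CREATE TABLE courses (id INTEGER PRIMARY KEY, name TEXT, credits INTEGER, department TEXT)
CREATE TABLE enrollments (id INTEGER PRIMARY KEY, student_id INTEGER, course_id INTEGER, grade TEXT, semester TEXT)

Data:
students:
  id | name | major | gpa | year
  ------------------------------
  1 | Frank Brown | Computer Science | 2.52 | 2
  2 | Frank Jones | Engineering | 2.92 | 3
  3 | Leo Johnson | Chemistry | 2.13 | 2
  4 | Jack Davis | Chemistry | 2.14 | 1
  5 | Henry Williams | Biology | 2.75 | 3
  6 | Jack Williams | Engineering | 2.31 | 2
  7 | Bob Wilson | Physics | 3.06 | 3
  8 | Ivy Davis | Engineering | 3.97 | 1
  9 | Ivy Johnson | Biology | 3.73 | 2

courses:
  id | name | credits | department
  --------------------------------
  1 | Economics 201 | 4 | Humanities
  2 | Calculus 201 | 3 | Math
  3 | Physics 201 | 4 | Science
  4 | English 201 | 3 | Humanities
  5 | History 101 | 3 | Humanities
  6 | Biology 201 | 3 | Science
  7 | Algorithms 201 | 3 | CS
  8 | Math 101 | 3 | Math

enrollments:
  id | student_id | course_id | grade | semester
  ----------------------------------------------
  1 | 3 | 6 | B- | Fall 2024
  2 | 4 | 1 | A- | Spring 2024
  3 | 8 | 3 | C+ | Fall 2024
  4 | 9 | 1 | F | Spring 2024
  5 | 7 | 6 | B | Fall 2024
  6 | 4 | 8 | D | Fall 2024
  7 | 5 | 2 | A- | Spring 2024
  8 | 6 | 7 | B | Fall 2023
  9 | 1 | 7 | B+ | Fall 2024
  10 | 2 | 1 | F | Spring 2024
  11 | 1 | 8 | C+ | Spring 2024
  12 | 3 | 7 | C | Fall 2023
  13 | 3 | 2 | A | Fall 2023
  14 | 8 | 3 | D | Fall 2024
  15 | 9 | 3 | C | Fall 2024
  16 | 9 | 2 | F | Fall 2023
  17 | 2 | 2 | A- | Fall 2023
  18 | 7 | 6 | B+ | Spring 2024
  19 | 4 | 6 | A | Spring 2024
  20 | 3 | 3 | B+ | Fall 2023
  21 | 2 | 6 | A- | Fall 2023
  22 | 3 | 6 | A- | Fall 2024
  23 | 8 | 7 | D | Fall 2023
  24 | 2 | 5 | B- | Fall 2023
SELECT AVG(gpa) FROM students

Execution result:
2.84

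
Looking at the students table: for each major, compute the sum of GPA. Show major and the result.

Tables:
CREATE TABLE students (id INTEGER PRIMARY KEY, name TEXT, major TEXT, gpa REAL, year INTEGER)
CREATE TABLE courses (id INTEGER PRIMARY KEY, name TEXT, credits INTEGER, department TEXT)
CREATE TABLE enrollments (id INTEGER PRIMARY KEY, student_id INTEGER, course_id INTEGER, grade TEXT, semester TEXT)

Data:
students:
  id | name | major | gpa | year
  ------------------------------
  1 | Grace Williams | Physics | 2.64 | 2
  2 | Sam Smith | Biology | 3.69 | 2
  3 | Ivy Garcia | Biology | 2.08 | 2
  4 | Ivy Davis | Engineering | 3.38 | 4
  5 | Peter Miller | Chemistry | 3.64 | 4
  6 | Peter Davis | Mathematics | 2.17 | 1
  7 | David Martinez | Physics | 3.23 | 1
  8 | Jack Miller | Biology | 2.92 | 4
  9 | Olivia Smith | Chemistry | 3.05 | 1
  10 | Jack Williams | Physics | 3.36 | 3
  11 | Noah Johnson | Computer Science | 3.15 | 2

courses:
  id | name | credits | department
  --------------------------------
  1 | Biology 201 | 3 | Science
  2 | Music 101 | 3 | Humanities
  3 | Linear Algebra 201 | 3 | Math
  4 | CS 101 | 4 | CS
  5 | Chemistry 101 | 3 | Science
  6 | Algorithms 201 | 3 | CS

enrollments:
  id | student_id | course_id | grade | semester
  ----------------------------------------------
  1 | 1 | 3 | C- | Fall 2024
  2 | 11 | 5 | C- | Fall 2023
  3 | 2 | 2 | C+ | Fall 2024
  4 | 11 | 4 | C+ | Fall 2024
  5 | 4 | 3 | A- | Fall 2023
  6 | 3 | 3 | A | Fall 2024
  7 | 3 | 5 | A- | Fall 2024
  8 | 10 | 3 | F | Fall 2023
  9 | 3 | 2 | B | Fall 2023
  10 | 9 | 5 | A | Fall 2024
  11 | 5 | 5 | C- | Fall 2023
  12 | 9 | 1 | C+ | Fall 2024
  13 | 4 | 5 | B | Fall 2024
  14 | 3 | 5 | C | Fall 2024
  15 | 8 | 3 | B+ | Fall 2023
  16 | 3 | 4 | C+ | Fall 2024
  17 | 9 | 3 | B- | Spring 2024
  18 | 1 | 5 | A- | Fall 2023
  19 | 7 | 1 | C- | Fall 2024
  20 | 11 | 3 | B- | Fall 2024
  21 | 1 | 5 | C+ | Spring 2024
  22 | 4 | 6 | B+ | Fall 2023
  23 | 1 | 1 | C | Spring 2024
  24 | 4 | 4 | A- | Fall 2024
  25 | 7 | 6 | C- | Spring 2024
SELECT major, SUM(gpa) AS sum_gpa FROM students GROUP BY major

Execution result:
major | sum_gpa
Biology | 8.69
Chemistry | 6.69
Computer Science | 3.15
Engineering | 3.38
Mathematics | 2.17
Physics | 9.23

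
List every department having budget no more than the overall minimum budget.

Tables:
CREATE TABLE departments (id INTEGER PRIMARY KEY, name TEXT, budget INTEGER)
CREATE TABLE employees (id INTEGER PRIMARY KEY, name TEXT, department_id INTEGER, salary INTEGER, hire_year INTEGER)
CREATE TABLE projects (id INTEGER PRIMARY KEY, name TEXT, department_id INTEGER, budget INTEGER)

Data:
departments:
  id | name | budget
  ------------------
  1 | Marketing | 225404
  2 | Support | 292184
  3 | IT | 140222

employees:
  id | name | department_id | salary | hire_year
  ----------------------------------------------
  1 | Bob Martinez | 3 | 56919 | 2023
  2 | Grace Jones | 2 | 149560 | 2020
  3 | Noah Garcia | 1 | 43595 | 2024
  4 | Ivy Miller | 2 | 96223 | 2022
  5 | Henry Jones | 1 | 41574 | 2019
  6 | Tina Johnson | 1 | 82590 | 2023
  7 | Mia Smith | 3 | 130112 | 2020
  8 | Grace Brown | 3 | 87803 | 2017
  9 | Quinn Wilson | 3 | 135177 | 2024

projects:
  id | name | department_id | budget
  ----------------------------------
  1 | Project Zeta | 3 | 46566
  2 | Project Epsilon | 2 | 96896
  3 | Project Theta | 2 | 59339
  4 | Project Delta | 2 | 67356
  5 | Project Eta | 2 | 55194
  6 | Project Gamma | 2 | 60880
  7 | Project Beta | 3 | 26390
SELECT name, budget FROM departments WHERE budget <= (SELECT MIN(budget) FROM departments)

Execution result:
name | budget
IT | 140222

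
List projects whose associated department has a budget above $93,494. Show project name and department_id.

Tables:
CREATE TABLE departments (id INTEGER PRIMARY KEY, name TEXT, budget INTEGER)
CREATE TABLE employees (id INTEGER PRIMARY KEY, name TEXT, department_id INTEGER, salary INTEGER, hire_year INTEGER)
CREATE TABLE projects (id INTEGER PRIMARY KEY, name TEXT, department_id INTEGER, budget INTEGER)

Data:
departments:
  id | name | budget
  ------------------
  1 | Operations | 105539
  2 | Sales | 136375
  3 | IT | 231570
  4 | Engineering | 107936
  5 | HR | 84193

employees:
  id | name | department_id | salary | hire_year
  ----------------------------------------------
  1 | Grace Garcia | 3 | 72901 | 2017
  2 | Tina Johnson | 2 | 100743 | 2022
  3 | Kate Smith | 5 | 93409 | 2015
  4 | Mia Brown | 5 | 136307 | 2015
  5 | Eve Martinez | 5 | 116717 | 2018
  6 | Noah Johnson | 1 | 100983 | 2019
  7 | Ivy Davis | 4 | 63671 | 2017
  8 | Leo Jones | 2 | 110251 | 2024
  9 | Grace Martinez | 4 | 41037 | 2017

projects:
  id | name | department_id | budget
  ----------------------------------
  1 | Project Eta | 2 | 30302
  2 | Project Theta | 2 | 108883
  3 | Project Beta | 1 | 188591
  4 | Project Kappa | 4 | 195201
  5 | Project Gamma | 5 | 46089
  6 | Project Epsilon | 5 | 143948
SELECT name, department_id FROM projects WHERE department_id IN (SELECT id FROM departments WHERE budget > 93494)

Execution result:
name | department_id
Project Eta | 2
Project Theta | 2
Project Beta | 1
Project Kappa | 4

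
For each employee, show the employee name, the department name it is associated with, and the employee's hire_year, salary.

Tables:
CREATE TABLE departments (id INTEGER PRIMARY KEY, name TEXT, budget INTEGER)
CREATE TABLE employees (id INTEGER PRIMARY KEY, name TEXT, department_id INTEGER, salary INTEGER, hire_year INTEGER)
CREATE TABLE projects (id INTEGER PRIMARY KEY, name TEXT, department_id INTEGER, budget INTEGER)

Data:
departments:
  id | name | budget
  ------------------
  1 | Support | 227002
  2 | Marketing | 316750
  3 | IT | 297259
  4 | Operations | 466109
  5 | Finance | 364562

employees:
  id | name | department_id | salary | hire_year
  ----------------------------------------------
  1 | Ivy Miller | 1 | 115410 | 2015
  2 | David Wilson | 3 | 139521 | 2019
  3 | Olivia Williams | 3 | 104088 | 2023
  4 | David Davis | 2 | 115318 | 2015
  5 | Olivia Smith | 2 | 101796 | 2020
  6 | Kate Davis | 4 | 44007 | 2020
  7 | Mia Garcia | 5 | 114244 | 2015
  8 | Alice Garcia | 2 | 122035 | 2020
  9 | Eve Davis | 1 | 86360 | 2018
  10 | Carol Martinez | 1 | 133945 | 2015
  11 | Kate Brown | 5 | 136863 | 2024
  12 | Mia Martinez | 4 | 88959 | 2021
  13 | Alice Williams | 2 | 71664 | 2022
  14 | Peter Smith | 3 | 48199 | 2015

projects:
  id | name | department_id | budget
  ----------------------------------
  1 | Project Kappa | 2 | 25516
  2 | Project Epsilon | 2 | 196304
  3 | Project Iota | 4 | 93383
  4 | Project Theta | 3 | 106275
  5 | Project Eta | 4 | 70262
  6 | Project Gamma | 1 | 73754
SELECT c.name, p.name AS department, c.hire_year, c.salary FROM employees c JOIN departments p ON c.department_id = p.id

Execution result:
name | department | hire_year | salary
Ivy Miller | Support | 2015 | 115410
David Wilson | IT | 2019 | 139521
Olivia Williams | IT | 2023 | 104088
David Davis | Marketing | 2015 | 115318
Olivia Smith | Marketing | 2020 | 101796
Kate Davis | Operations | 2020 | 44007
Mia Garcia | Finance | 2015 | 114244
Alice Garcia | Marketing | 2020 | 122035
Eve Davis | Support | 2018 | 86360
Carol Martinez | Support | 2015 | 133945
Kate Brown | Finance | 2024 | 136863
Mia Martinez | Operations | 2021 | 88959
Alice Williams | Marketing | 2022 | 71664
Peter Smith | IT | 2015 | 48199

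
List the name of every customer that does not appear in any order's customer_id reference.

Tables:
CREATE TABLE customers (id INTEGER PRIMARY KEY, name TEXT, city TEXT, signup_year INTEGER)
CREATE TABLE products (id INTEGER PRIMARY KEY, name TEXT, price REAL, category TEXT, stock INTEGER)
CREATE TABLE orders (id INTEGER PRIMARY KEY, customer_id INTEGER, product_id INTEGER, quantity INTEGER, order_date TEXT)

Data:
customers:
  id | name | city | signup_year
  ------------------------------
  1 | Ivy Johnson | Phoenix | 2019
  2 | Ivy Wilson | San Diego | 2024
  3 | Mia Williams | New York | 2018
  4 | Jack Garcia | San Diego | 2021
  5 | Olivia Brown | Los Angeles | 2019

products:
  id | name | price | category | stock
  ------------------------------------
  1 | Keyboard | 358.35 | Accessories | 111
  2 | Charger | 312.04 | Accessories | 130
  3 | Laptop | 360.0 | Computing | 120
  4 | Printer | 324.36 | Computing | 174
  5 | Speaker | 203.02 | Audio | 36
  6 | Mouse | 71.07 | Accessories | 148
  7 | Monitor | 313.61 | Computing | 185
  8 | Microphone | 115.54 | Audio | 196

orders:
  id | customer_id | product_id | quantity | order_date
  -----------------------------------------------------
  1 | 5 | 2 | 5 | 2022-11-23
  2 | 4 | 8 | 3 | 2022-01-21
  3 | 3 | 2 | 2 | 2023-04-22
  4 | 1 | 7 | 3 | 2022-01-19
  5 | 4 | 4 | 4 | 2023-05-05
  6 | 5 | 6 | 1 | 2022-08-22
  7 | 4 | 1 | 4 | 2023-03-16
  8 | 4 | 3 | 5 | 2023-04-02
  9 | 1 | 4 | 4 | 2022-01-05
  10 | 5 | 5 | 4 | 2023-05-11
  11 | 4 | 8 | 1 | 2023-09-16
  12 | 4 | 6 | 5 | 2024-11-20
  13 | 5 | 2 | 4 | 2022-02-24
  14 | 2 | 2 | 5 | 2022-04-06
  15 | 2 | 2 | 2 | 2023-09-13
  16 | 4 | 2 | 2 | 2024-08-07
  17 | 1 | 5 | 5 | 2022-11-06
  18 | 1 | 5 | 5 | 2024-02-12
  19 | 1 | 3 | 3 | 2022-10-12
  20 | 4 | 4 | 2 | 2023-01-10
SELECT p.name FROM customers p LEFT JOIN orders c ON c.customer_id = p.id WHERE c.id IS NULL

Execution result:
(no rows)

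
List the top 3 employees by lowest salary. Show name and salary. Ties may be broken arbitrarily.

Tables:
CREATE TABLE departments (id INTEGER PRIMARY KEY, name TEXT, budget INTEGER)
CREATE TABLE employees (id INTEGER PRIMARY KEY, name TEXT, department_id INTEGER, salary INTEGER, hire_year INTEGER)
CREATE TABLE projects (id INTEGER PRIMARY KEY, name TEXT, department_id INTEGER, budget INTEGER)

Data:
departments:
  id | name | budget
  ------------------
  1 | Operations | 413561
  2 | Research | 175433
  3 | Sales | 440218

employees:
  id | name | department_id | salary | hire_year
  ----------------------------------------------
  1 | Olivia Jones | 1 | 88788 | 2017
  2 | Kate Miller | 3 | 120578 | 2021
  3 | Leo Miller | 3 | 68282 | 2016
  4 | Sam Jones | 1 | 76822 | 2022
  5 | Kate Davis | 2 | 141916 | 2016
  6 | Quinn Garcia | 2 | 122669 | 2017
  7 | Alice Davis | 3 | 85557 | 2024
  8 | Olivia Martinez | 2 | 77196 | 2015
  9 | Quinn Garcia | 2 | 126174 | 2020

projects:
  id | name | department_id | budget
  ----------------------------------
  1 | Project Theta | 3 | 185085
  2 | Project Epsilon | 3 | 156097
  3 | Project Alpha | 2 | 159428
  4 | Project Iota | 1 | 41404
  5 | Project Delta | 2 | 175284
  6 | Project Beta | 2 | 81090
SELECT name, salary FROM employees ORDER BY salary ASC LIMIT 3

Execution result:
name | salary
Leo Miller | 68282
Sam Jones | 76822
Olivia Martinez | 77196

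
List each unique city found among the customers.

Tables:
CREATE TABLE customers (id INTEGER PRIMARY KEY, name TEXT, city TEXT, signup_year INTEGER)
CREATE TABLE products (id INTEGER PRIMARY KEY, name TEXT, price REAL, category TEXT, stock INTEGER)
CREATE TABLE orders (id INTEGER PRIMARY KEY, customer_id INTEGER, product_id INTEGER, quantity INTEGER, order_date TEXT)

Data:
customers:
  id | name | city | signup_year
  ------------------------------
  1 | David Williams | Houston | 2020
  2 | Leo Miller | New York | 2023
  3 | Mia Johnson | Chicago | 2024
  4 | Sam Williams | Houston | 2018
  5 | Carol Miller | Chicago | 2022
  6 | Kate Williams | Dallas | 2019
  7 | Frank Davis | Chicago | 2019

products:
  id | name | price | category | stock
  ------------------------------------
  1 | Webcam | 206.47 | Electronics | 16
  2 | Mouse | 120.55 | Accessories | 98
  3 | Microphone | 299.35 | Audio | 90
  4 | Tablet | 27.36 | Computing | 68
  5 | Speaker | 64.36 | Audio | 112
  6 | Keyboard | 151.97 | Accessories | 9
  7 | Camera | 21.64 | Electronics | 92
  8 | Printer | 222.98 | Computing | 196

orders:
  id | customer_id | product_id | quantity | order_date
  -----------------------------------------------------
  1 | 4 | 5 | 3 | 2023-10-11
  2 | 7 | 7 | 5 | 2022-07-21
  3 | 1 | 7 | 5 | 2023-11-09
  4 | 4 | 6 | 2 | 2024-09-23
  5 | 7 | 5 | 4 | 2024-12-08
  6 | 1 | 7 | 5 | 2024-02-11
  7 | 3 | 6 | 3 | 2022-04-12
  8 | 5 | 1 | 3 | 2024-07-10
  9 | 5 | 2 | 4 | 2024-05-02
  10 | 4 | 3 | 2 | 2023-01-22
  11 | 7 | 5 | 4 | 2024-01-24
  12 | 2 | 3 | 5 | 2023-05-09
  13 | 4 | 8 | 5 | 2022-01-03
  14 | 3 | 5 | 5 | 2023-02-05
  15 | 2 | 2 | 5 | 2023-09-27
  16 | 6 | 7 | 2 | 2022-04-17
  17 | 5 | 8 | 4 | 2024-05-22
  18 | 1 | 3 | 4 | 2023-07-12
SELECT DISTINCT city FROM customers

Execution result:
city
Houston
New York
Chicago
Dallas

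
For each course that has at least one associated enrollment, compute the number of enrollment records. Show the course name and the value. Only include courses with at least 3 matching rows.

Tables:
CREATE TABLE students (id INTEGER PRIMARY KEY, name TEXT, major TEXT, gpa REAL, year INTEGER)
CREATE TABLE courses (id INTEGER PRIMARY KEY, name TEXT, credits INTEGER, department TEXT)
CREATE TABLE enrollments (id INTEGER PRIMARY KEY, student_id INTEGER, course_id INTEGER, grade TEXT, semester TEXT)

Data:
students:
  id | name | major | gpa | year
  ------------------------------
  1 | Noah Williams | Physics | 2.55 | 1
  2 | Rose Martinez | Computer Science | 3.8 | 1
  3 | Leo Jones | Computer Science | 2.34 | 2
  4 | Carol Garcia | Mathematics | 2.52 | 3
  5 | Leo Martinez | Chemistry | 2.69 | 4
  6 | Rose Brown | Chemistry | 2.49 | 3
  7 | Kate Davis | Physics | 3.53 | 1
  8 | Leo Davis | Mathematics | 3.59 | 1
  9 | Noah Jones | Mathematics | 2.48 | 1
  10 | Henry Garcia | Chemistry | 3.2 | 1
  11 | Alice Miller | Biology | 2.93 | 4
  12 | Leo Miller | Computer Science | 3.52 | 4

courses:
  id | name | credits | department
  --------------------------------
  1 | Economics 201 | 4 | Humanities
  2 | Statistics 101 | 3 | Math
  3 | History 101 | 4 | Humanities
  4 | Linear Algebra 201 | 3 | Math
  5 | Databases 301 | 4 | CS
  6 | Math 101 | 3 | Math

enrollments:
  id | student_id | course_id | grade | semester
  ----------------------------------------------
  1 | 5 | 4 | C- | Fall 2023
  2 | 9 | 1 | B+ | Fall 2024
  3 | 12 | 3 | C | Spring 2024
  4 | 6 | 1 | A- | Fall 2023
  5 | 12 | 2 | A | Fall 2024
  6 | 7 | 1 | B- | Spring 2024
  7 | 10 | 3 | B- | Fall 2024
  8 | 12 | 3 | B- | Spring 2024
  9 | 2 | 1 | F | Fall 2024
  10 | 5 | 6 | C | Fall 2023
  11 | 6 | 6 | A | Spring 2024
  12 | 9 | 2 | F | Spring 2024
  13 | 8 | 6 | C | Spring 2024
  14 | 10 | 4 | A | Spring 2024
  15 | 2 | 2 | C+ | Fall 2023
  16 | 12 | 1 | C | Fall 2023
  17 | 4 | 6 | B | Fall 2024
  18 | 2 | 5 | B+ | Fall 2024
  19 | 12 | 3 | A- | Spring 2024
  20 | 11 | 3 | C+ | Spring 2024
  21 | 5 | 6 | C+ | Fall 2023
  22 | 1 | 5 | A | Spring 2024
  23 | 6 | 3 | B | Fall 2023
SELECT p.name, COUNT(*) AS n FROM enrollments c JOIN courses p ON c.course_id = p.id GROUP BY p.id, p.name HAVING COUNT(*) >= 3

Execution result:
name | n
Economics 201 | 5
Statistics 101 | 3
History 101 | 6
Math 101 | 5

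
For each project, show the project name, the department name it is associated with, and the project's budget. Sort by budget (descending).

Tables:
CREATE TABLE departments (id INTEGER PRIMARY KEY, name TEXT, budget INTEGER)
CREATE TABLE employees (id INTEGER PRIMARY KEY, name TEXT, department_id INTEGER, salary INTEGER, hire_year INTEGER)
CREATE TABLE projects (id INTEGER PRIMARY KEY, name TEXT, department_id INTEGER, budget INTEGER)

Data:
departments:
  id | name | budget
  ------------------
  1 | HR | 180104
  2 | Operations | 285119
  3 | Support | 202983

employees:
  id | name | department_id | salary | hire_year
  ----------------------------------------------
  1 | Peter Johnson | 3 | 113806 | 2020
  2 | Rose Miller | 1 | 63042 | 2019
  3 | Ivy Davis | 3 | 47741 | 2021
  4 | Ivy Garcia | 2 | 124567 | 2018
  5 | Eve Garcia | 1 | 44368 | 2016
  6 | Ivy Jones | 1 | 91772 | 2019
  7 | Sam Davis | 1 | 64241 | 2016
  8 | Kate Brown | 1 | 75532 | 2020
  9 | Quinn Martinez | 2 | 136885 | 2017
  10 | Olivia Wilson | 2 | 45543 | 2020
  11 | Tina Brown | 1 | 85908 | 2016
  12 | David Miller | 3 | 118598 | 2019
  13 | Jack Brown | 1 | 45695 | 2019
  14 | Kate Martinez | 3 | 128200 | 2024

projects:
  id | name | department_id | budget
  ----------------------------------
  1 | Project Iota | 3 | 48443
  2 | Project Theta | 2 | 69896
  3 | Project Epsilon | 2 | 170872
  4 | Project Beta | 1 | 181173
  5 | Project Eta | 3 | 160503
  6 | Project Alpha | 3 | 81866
SELECT c.name, p.name AS department, c.budget FROM projects c JOIN departments p ON c.department_id = p.id ORDER BY c.budget DESC

Execution result:
name | department | budget
Project Beta | HR | 181173
Project Epsilon | Operations | 170872
Project Eta | Support | 160503
Project Alpha | Support | 81866
Project Theta | Operations | 69896
Project Iota | Support | 48443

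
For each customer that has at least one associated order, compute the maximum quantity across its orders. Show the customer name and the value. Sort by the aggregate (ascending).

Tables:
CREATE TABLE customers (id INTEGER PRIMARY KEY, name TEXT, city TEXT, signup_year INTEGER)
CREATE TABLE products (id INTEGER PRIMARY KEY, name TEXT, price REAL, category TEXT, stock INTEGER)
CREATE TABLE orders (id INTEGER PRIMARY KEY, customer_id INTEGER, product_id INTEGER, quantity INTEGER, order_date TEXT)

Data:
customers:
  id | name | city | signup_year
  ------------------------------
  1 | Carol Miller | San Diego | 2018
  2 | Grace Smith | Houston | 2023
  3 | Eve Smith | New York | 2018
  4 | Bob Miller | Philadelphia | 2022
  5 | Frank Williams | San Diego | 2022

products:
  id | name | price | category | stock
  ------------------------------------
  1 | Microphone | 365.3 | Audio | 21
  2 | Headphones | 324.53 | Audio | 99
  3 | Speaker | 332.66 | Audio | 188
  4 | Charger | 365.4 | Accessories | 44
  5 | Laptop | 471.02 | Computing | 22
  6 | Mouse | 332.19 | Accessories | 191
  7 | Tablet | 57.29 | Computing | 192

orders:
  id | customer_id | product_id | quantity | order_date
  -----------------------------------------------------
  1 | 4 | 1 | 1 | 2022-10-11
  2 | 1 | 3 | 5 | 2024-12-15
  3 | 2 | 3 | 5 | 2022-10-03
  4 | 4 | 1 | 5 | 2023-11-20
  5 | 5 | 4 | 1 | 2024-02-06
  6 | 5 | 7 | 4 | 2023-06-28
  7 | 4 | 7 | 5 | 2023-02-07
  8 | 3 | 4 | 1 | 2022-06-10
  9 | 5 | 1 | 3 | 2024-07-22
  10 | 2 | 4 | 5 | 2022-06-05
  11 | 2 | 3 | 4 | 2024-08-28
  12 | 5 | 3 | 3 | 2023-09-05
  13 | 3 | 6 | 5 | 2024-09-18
SELECT p.name, MAX(c.quantity) AS max_quantity FROM orders c JOIN customers p ON c.customer_id = p.id GROUP BY p.id, p.name ORDER BY max_quantity ASC

Execution result:
name | max_quantity
Frank Williams | 4
Carol Miller | 5
Grace Smith | 5
Eve Smith | 5
Bob Miller | 5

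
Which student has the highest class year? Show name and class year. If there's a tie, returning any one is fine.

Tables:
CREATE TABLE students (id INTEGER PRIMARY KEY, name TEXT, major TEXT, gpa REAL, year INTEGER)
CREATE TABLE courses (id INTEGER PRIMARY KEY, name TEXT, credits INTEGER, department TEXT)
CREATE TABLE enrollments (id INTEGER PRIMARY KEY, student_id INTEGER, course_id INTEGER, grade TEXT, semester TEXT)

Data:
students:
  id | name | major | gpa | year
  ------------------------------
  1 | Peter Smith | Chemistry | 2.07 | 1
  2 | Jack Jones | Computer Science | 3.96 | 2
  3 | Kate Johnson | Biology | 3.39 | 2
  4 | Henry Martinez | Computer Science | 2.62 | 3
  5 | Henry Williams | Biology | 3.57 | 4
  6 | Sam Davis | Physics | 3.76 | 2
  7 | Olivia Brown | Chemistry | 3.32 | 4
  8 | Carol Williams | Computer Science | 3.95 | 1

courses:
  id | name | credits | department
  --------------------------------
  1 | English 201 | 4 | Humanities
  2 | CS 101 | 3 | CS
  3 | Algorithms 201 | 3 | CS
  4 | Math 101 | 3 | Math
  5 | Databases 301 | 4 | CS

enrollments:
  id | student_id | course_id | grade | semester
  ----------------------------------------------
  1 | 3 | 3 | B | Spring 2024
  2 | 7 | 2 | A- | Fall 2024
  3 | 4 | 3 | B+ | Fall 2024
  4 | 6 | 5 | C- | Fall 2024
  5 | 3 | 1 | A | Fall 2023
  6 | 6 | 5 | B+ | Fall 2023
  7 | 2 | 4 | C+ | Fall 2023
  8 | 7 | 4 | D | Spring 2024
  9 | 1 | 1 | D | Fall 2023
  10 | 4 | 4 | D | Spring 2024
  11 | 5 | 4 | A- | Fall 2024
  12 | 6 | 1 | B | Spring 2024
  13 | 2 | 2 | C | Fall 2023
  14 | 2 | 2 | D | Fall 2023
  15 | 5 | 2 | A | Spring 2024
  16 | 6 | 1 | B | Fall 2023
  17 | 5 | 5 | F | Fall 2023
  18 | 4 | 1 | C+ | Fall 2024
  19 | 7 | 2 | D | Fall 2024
SELECT name, year FROM students ORDER BY year DESC LIMIT 1

Execution result:
name | year
Henry Williams | 4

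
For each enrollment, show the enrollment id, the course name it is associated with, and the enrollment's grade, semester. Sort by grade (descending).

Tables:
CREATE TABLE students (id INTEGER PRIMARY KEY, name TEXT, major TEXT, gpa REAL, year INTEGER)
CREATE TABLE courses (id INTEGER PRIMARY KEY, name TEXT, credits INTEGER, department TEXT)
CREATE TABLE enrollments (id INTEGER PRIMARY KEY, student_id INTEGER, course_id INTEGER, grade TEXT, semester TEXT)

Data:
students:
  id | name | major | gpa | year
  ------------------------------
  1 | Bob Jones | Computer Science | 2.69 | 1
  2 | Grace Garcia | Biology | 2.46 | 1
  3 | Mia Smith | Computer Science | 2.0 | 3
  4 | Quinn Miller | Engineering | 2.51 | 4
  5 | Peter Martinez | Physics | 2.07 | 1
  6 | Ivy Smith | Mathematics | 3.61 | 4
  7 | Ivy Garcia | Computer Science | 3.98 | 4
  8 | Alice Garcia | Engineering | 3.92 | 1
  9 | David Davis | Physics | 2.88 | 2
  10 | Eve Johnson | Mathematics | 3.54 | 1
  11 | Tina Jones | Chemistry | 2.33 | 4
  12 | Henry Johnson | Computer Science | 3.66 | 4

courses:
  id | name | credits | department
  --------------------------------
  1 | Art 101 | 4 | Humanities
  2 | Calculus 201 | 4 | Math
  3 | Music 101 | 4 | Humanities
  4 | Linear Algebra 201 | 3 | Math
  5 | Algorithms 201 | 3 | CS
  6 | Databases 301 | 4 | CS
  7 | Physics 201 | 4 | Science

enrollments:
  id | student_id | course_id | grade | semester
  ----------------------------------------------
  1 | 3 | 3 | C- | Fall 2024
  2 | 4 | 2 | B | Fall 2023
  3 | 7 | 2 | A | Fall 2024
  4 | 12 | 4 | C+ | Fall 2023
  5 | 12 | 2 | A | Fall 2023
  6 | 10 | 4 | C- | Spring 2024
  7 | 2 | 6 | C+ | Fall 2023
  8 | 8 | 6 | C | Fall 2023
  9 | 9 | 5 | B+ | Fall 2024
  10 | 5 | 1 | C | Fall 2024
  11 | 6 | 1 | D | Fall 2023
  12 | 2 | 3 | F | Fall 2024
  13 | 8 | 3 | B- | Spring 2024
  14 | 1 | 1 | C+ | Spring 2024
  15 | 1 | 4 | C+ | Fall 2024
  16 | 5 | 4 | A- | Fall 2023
SELECT c.id, p.name AS course, c.grade, c.semester FROM enrollments c JOIN courses p ON c.course_id = p.id ORDER BY c.grade DESC

Execution result:
id | course | grade | semester
12 | Music 101 | F | Fall 2024
11 | Art 101 | D | Fall 2023
1 | Music 101 | C- | Fall 2024
6 | Linear Algebra 201 | C- | Spring 2024
4 | Linear Algebra 201 | C+ | Fall 2023
7 | Databases 301 | C+ | Fall 2023
14 | Art 101 | C+ | Spring 2024
15 | Linear Algebra 201 | C+ | Fall 2024
8 | Databases 301 | C | Fall 2023
10 | Art 101 | C | Fall 2024
13 | Music 101 | B- | Spring 2024
9 | Algorithms 201 | B+ | Fall 2024
2 | Calculus 201 | B | Fall 2023
16 | Linear Algebra 201 | A- | Fall 2023
3 | Calculus 201 | A | Fall 2024
5 | Calculus 201 | A | Fall 2023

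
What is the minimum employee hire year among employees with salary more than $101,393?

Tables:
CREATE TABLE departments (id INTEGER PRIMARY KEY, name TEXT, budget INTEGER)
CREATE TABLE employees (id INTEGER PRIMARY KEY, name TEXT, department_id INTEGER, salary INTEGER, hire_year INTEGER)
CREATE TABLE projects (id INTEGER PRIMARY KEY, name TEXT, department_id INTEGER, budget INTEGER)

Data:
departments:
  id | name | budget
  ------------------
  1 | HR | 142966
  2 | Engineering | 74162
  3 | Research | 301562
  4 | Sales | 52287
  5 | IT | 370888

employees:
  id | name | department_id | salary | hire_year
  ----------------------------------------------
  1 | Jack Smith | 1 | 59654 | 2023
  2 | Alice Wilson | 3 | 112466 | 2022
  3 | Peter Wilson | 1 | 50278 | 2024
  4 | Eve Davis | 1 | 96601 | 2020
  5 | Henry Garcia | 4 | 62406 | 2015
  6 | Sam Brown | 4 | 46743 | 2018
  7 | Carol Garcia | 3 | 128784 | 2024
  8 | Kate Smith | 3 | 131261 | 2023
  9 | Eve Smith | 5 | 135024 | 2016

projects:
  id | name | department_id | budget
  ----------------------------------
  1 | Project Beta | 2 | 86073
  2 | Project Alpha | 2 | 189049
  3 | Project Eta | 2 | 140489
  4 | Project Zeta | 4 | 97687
SELECT MIN(hire_year) FROM employees WHERE salary > 101393

Execution result:
2016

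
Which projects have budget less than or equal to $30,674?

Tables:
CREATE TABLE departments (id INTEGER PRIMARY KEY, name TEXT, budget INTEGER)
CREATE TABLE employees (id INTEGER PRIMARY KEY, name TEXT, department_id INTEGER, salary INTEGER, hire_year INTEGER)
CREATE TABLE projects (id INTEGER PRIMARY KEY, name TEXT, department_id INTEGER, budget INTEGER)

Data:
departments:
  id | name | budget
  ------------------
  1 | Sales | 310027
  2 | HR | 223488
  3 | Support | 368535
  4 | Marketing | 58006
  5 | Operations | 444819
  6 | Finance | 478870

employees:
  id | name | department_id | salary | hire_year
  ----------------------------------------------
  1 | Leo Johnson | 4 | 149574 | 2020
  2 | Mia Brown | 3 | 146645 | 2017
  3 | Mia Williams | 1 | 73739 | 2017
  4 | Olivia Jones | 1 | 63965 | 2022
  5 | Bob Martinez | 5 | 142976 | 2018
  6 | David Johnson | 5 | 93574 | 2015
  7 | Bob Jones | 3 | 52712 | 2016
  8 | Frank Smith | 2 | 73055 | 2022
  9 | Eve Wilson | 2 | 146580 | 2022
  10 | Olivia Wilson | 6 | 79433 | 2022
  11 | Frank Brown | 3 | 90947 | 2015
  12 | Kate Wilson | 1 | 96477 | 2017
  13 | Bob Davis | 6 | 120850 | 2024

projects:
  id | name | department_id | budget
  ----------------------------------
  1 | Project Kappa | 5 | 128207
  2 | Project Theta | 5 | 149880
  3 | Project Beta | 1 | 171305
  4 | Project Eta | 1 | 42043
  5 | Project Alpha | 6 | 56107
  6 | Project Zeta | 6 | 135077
SELECT name, budget FROM projects WHERE budget <= 30674

Execution result:
(no rows)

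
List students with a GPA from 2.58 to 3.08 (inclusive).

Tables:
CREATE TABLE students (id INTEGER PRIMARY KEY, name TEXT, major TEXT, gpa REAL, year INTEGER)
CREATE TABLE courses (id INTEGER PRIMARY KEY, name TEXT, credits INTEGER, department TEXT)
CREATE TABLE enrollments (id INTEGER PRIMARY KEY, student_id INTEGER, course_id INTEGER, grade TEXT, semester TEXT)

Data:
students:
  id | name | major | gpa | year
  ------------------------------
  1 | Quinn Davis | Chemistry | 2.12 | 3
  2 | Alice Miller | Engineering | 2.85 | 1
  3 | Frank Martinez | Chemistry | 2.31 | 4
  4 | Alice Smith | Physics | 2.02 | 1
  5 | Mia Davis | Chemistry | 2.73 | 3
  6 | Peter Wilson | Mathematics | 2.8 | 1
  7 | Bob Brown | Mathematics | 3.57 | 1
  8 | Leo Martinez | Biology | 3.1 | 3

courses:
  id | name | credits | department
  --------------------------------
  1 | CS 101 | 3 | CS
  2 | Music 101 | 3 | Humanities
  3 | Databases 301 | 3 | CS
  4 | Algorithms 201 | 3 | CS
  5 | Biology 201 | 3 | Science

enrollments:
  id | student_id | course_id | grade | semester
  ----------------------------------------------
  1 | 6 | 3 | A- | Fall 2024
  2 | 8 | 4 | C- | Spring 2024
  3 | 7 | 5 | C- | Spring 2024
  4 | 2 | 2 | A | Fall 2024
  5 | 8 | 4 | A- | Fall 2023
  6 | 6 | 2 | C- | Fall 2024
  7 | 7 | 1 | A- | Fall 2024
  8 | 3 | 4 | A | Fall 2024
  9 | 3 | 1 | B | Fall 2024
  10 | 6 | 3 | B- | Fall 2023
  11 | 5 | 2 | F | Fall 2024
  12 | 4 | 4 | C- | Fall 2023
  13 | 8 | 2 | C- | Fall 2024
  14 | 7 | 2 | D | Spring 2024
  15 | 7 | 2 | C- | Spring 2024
SELECT name, gpa FROM students WHERE gpa BETWEEN 2.58 AND 3.08

Execution result:
name | gpa
Alice Miller | 2.85
Mia Davis | 2.73
Peter Wilson | 2.80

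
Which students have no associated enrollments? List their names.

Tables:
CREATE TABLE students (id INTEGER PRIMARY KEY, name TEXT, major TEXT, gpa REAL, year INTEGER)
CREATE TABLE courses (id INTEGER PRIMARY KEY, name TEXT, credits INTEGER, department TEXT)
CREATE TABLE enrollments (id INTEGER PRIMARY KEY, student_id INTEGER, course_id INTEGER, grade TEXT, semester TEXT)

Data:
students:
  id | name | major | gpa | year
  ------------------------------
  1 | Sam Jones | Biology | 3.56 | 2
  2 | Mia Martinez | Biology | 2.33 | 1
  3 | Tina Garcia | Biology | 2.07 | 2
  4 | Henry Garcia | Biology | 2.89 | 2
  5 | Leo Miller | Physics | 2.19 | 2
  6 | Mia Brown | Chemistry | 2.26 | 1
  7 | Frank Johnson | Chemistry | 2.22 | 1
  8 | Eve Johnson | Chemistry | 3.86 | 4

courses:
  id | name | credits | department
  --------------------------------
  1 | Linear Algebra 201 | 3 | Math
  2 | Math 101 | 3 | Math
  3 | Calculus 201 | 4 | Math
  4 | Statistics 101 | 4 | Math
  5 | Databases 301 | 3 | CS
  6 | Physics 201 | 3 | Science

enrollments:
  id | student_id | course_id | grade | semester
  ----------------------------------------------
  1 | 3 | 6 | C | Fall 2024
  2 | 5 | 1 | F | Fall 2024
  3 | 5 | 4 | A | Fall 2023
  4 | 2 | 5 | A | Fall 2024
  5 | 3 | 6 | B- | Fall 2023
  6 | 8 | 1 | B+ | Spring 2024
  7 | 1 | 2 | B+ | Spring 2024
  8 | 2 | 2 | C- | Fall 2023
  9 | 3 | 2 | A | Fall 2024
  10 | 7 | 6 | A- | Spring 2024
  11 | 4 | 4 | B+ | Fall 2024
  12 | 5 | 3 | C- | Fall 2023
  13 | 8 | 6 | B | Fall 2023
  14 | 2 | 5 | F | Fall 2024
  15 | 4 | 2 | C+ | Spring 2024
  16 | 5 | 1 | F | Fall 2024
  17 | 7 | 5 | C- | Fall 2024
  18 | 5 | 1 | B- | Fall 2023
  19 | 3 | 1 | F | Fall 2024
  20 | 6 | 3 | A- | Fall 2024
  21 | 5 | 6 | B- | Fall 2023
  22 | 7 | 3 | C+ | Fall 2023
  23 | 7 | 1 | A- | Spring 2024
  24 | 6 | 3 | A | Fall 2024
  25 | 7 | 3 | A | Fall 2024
SELECT p.name FROM students p LEFT JOIN enrollments c ON c.student_id = p.id WHERE c.id IS NULL

Execution result:
(no rows)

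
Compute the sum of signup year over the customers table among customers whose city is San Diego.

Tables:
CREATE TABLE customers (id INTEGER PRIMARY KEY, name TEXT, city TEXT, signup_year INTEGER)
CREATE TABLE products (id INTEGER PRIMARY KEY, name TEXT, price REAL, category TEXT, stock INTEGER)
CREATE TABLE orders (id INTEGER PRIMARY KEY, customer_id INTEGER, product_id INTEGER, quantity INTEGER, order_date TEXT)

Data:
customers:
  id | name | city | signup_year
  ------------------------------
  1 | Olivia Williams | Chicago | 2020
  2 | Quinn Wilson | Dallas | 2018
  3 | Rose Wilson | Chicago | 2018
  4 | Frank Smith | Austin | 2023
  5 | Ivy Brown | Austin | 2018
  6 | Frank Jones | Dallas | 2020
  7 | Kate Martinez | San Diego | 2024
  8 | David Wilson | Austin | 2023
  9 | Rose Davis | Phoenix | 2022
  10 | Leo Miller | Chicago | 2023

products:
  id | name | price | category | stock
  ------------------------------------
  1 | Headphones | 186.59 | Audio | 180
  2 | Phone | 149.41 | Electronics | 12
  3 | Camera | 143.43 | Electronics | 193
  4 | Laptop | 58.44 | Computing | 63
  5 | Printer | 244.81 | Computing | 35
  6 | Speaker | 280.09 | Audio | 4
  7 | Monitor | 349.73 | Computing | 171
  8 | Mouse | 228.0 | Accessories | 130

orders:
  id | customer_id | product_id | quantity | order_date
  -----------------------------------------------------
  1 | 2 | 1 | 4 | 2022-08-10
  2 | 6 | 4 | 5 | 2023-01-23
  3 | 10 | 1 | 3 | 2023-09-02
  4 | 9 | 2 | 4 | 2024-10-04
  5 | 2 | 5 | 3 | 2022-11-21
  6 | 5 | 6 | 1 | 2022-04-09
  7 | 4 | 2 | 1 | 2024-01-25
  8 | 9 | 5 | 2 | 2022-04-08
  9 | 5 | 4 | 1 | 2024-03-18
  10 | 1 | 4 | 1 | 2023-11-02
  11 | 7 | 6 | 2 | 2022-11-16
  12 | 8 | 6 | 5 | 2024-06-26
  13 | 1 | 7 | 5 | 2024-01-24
SELECT SUM(signup_year) FROM customers WHERE city = 'San Diego'

Execution result:
2024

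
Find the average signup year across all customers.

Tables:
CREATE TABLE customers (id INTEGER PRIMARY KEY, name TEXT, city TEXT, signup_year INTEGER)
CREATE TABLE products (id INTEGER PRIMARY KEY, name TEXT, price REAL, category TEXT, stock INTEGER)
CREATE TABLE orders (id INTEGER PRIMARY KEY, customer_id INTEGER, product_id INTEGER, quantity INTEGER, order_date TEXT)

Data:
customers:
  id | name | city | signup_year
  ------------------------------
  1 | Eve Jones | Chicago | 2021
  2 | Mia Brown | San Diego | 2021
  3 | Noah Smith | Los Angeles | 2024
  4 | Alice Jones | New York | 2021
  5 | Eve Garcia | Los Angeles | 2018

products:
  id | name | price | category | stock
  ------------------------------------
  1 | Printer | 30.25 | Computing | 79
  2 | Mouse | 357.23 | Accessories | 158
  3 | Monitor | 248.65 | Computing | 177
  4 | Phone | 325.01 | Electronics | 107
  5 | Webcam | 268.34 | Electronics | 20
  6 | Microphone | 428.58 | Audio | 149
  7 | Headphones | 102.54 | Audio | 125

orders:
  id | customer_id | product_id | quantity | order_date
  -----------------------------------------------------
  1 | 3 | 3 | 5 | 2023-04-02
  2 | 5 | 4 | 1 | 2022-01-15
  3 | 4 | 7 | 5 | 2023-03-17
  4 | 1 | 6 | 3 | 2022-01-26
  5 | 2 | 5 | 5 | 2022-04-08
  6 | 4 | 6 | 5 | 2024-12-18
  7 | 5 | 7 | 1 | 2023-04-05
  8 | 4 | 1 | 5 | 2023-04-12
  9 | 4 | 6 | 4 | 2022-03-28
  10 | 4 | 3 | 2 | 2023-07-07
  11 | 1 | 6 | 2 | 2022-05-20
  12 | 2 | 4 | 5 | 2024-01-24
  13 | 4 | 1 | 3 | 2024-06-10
SELECT AVG(signup_year) FROM customers

Execution result:
2021.00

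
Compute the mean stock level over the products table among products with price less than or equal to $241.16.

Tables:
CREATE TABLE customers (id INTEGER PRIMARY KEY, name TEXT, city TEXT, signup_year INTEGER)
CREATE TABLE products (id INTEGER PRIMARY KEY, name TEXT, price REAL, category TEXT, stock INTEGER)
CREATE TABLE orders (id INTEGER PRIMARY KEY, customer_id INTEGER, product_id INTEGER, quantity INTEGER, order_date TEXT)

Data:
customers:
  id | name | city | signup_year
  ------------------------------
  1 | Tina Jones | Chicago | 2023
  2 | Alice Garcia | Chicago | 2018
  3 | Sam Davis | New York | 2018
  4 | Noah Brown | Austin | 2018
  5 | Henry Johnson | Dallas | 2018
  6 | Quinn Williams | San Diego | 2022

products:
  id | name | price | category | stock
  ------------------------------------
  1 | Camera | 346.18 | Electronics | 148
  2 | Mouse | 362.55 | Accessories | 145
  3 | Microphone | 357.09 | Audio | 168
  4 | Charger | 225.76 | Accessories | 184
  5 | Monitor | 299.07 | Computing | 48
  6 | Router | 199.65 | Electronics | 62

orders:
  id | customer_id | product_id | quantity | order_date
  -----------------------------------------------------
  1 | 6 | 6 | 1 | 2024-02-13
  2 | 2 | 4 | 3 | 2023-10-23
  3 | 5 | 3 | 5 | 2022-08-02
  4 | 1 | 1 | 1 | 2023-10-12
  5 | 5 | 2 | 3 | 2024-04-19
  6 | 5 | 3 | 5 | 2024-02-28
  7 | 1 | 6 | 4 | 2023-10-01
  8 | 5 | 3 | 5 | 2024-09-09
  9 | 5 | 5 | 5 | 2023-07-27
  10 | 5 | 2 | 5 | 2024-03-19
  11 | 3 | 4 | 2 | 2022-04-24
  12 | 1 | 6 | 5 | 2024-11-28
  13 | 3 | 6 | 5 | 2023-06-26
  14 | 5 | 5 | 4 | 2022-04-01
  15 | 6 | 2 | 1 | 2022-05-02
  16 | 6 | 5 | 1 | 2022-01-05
SELECT AVG(stock) FROM products WHERE price <= 241.16

Execution result:
123.00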